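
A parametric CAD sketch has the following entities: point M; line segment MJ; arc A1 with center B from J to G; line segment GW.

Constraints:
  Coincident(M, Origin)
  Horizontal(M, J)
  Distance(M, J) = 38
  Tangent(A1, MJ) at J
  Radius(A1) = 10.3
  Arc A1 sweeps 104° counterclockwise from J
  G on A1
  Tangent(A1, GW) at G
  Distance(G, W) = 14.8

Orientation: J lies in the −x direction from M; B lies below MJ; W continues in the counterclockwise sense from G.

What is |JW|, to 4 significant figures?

27.90

On A1, J sits at bearing 90° from B; a 104° counterclockwise sweep puts G at bearing 194°, so G = B + 10.3·(cos 194°, sin 194°) = (-47.99, -12.79). The tangent condition forces BG to be normal to GW, so GW runs along (−sin 194°, cos 194°); with |GW| = 14.8, W = (-44.41, -27.15). Then |JW| = |W − J| = 27.90.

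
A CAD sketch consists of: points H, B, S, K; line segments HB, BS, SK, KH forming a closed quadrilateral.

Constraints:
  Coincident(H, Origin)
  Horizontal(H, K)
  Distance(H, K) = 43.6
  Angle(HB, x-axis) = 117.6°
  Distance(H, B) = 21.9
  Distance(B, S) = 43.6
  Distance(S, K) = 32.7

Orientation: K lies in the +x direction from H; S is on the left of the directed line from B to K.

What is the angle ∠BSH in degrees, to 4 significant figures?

28.86°

H is at the origin; HK is horizontal with |HK| = 43.6 and K in +x, so K = (43.6, 0). HB runs at 117.6° with |HB| = 21.9, so B = (-10.15, 19.41). S is determined by |BS| = 43.6 and |SK| = 32.7 together: it lies at the intersection of circle(B, 43.6) and circle(K, 32.7). With |BK| = 57.14, the foot of the radical line on BK is 35.85 from B and the perpendicular offset is √(43.6² − 35.85²) = 24.82. Taking the left-of-BK solution: S = (32.00, 30.57).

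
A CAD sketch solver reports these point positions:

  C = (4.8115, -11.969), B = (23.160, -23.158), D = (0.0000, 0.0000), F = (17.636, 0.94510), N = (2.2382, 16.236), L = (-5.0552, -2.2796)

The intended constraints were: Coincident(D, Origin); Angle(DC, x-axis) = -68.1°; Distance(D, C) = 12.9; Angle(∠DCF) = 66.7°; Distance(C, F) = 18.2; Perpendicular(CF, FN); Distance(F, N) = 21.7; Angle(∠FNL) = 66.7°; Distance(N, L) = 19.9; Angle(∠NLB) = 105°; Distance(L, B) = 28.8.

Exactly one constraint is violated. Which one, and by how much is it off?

Distance(L, B) = 28.8 — off by 6.30.

D = (0.00, 0.00) ✓; DC at -68.10° ✓; |DC| = 12.90 ✓; ∠DCF = 66.70° ✓; |CF| = 18.20 ✓; ∠(CF, FN) = 90.00° ✓; |FN| = 21.70 ✓; ∠FNL = 66.70° ✓; |NL| = 19.90 ✓; ∠NLB = 105.0° ✓; |LB| = 35.10 ✗.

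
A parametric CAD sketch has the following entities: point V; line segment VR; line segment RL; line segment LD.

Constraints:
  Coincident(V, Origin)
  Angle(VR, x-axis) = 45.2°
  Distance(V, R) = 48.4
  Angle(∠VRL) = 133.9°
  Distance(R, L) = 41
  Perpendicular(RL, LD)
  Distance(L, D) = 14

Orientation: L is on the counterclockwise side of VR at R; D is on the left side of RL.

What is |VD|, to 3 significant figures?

77.4

V is at the origin; VR runs at 45.2° with length 48.4, so R = 48.4·(cos 45.2°, sin 45.2°) = (34.1, 34.3). ∠VRL = 133.9°, so RL runs at 45.2° + (180° − 133.9°) = 91.3° from the x-axis; with |RL| = 41.0, L = R + 41.0·(cos 91.3°, sin 91.3°) = (33.2, 75.3). RL is perpendicular to LD; with |LD| = 14.0 on the left of RL, D = L + 14.0·(-1.00, -0.0227) = (19.2, 75.0). Then |VD| = |D − V| = 77.4.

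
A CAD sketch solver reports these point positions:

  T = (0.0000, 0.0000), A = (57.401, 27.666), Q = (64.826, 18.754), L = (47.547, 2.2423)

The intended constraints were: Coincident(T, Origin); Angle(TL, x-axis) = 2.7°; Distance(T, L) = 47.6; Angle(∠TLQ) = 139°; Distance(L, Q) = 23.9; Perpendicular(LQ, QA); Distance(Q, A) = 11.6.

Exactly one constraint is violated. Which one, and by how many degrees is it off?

Perpendicular(LQ, QA) — off by 3.90°.

T = (0.00, 0.00) ✓; TL at 2.700° ✓; |TL| = 47.60 ✓; ∠TLQ = 139.0° ✓; |LQ| = 23.90 ✓; ∠(LQ, QA) = 86.10° ✗; |QA| = 11.60 ✓.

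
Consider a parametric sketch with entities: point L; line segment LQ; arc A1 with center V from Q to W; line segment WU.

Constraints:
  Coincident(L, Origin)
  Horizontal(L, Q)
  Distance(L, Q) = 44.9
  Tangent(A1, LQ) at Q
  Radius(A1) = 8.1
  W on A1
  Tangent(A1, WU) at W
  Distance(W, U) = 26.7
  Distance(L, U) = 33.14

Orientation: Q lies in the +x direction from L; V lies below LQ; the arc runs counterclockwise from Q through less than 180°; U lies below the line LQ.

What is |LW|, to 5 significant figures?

38.577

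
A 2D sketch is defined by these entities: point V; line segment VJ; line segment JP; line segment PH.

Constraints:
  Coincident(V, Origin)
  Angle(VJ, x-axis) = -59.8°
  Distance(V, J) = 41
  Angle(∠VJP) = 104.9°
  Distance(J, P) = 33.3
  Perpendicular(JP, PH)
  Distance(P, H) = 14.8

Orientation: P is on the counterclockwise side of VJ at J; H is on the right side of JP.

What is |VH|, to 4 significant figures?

69.88

∠VJP = 104.9°, so JP runs at -59.8° + (180° − 104.9°) = 15.30° from the x-axis; with |JP| = 33.3, P = J + 33.3·(cos 15.30°, sin 15.30°) = (52.74, -26.65). JP ⟂ PH; with |PH| = 14.8 on the right of JP, H = P + 14.8·(0.2639, -0.9646) = (56.65, -40.92). Then |VH| = |H − V| = 69.88.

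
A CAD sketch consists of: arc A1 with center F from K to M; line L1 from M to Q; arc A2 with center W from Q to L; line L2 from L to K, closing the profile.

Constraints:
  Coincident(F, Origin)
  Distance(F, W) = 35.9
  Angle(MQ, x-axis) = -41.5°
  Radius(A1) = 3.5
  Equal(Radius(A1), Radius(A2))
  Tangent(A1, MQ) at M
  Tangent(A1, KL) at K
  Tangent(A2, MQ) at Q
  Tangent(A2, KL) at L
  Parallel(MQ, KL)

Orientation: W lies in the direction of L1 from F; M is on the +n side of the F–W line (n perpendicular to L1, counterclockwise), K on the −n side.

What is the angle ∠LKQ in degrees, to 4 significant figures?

11.03°

The slot axis is L1's direction at -41.5°, so u = (cos -41.5°, sin -41.5°) = (0.7490, -0.6626) and n = (−sin -41.5°, cos -41.5°) = (0.6626, 0.7490). F is at the origin and W lies 35.9 along u from F, so W = 35.9·u = (26.89, -23.79). Tangency of A1 to both parallel lines with radius 3.5 puts M and K at F ± 3.5·n: M = (2.319, 2.621), K = (-2.319, -2.621). Equal radii place Q and L the same way about W: Q = W + 3.5·n = (29.21, -21.17), L = W − 3.5·n = (24.57, -26.41). Then cos ∠LKQ = KL·KQ / (|KL||KQ|), giving 11.03°.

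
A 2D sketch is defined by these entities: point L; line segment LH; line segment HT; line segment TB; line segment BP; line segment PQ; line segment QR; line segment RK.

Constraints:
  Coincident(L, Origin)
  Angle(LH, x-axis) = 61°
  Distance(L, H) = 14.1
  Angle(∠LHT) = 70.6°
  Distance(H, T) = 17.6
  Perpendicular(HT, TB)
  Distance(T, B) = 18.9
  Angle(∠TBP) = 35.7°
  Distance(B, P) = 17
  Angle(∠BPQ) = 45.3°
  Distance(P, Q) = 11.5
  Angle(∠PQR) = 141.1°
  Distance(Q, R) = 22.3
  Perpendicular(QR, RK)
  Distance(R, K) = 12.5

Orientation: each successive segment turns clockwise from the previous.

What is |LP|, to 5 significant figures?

8.7349

L is at the origin; LH runs at 61.0° with length 14.1, so H = (6.8358, 12.332). ∠LHT = 70.6° gives HT at -48.400° from the x-axis; with |HT| = 17.6, T = (18.521, -0.82911). The perpendicularity gives TB at right angles to HT, so TB runs at -138.40°; with |TB| = 18.9, B = (4.3875, -13.377). ∠TBP = 35.7° gives BP at 77.300° from the x-axis; with |BP| = 17.0, P = (8.1249, 3.2068). Then |LP| = |P − L| = 8.7349.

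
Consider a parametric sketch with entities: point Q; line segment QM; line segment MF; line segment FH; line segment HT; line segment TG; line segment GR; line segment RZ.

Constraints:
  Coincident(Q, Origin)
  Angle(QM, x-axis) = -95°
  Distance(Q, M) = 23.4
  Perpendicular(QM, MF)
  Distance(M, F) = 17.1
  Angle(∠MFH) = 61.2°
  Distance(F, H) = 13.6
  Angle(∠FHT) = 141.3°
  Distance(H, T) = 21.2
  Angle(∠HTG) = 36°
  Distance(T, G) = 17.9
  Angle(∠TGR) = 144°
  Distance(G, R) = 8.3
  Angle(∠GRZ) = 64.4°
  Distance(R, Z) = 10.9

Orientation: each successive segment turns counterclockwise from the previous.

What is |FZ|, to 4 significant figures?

15.81

Q is at the origin; QM runs at -95.0° with length 23.4, so M = (-2.039, -23.31). The perpendicularity gives MF at right angles to QM, so MF runs at -5.000°; with |MF| = 17.1, F = (15.00, -24.80). ∠MFH = 61.2° gives FH at 113.8° from the x-axis; with |FH| = 13.6, H = (9.507, -12.36). ∠FHT = 141.3° gives HT at 152.5° from the x-axis; with |HT| = 21.2, T = (-9.297, -2.569). ∠HTG = 36.0° gives TG at -63.50° from the x-axis; with |TG| = 17.9, G = (-1.310, -18.59). ∠TGR = 144.0° gives GR at -27.50° from the x-axis; with |GR| = 8.3, R = (6.052, -22.42). ∠GRZ = 64.4° gives RZ at 88.10° from the x-axis; with |RZ| = 10.9, Z = (6.413, -11.53). Then |FZ| = |Z − F| = 15.81.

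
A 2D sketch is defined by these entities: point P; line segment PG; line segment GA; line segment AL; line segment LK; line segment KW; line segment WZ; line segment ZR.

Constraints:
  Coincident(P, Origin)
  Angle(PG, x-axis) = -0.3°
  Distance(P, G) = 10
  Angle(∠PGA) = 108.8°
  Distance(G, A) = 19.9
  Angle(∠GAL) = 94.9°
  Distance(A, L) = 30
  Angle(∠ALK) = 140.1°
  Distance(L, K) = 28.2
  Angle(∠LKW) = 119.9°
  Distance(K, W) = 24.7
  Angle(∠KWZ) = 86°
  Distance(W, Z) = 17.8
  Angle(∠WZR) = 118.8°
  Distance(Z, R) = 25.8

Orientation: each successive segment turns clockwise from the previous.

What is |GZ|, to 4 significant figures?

36.66

∠LKW = 119.9° gives KW at 103.4° from the x-axis; with |KW| = 24.7, W = (-43.98, 1.198). ∠KWZ = 86.0° gives WZ at 9.400° from the x-axis; with |WZ| = 17.8, Z = (-26.42, 4.106). Then |GZ| = |Z − G| = 36.66.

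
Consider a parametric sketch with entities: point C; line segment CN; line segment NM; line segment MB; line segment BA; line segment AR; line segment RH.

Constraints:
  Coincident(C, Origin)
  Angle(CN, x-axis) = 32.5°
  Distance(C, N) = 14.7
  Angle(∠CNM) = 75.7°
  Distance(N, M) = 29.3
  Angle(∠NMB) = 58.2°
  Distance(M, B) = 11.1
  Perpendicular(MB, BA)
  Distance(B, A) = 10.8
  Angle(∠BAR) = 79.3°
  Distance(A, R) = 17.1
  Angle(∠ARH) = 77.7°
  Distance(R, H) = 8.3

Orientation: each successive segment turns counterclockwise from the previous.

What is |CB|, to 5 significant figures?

20.395

∠CNM = 75.7° gives NM at 136.80° from the x-axis; with |NM| = 29.3, M = (-8.9609, 27.956). ∠NMB = 58.2° gives MB at -101.40° from the x-axis; with |MB| = 11.1, B = (-11.155, 17.075). Then |CB| = |B − C| = 20.395.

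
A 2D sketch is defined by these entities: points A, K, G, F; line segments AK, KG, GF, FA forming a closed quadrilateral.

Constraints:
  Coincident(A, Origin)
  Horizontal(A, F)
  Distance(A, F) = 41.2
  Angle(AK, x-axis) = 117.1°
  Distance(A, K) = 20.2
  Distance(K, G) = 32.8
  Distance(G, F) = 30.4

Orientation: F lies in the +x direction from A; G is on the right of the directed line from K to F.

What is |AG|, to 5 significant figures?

13.784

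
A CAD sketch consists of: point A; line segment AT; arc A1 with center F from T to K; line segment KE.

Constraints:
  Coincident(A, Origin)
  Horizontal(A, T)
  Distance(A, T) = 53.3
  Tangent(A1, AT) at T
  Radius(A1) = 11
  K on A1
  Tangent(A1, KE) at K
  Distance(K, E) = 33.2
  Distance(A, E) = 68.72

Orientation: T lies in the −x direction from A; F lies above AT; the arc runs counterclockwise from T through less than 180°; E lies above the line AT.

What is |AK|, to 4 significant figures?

44.84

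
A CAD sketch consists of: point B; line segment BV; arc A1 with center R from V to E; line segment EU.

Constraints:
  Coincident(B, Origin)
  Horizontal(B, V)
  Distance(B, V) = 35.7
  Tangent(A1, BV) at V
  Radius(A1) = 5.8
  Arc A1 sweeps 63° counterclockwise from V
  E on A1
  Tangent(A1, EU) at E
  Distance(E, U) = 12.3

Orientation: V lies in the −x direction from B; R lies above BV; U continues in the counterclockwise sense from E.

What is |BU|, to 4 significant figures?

28.67

On A1, V sits at bearing -90° from R; a 63° counterclockwise sweep puts E at bearing -27°, so E = R + 5.8·(cos -27°, sin -27°) = (-30.53, 3.167). The tangent condition forces RE to be normal to EU, so EU runs along (−sin -27°, cos -27°); with |EU| = 12.3, U = (-24.95, 14.13). Then |BU| = |U − B| = 28.67.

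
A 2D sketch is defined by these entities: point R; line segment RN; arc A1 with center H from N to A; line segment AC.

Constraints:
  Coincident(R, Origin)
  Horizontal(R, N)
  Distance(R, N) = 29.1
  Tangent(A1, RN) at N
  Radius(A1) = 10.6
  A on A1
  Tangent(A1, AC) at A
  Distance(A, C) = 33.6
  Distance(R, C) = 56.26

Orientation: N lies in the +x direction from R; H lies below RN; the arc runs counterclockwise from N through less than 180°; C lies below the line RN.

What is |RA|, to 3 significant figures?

24.4

R is at the origin; R and N share the same y with |RN| = 29.1 and N on the +x side, so N = (29.1, 0.00). Tangency of A1 to RN means the radius HN is perpendicular to RN, so H = N + (0, -10.6) = (29.1, -10.6). Since HA ⟂ AC (tangency), |HC| = √(10.6² + 33.6²) = 35.2 regardless of where A sits on A1. So C lies on both circle(R, 56.26) and circle(H, 35.2); the below-RN intersection is C = (32.9, -45.6). A is the foot of the tangent from C: A = (19.4, -14.9).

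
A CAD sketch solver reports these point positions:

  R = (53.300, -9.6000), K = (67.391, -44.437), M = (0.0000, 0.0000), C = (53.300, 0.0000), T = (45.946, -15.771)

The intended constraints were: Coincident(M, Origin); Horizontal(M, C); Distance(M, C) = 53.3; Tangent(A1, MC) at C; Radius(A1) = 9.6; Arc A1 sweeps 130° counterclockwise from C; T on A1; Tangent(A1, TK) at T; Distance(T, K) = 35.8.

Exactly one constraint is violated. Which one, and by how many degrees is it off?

Tangent(A1, TK) at T — off by 3.20°.

M = (0.00, 0.00) ✓; M.y = 0.00, C.y = 0.00 ✓; |MC| = 53.30 ✓; ∠(RC, CM) = 90.00° ✓; |RC| = 9.600 ✓; bearing(R→T) − bearing(R→C) = 130.0° ✓; |RT| = 9.600 ✓; ∠(RT, TK) = 93.20° ✗; |TK| = 35.80 ✓.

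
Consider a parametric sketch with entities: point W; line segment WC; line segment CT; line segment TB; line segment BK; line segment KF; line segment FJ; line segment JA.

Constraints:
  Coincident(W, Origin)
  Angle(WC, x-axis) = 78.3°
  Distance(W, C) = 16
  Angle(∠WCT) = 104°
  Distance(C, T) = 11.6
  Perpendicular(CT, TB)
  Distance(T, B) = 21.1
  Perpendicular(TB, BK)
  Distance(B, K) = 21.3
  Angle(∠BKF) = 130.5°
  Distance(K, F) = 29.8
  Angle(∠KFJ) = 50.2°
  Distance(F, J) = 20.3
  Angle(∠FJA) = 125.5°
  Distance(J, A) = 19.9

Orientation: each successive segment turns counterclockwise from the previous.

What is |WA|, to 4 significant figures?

6.986

W is at the origin; WC runs at 78.3° with length 16.0, so C = (3.245, 15.67). ∠WCT = 104.0° gives CT at 154.3° from the x-axis; with |CT| = 11.6, T = (-7.208, 20.70). CT ⟂ TB, so TB runs at -115.7°; with |TB| = 21.1, B = (-16.36, 1.685). TB is perpendicular to BK, so BK runs at -25.70°; with |BK| = 21.3, K = (2.835, -7.552). ∠BKF = 130.5° gives KF at 23.80° from the x-axis; with |KF| = 29.8, F = (30.10, 4.474). ∠KFJ = 50.2° gives FJ at 153.6° from the x-axis; with |FJ| = 20.3, J = (11.92, 13.50). ∠FJA = 125.5° gives JA at -151.9° from the x-axis; with |JA| = 19.9, A = (-5.637, 4.127). Then |WA| = |A − W| = 6.986.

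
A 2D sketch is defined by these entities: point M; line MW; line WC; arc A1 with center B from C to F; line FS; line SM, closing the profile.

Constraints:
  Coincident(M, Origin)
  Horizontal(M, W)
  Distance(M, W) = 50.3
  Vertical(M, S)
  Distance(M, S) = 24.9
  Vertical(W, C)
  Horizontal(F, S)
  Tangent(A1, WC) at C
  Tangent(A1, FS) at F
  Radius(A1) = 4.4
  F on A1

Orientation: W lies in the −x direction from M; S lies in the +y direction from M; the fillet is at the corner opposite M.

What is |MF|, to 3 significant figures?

52.2

The virtual corner opposite M is at (-50.3, 24.9). A1 meets WC tangentially, so BC is at right angles to WC and A1 meets FS tangentially, so BF is at right angles to FS, with radius 4.4, so the center B sits 4.4 in from both sides at B = (-45.9, 20.5). That places the tangent points at C = (-50.3, 20.5) on WC and F = (-45.9, 24.9) on FS. Then |MF| = |F − M| = 52.2.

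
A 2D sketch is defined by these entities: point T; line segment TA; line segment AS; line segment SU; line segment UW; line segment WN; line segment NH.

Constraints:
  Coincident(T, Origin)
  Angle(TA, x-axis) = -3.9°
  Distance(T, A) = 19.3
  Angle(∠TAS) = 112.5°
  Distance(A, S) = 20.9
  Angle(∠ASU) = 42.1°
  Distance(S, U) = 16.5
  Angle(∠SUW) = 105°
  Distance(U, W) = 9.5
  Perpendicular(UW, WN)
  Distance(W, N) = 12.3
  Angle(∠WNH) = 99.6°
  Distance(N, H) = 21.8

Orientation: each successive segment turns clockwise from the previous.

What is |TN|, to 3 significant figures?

26.7

∠SUW = 105.0° gives UW at 75.7° from the x-axis; with |UW| = 9.5, W = (13.9, -3.84). UW ⟂ WN, so WN runs at -14.3°; with |WN| = 12.3, N = (25.8, -6.88). Then |TN| = |N − T| = 26.7.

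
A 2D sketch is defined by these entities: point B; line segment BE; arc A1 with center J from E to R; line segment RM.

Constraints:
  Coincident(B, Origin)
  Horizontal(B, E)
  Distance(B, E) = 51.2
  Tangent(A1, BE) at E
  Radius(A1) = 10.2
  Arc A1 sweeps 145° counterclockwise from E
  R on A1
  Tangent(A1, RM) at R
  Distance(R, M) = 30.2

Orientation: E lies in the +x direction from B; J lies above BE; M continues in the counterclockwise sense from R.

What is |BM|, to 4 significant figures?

48.28

On A1, E sits at bearing -90° from J; a 145° counterclockwise sweep puts R at bearing 55°, so R = J + 10.2·(cos 55°, sin 55°) = (57.05, 18.56). Tangency of A1 to RM means the radius JR is perpendicular to RM, so RM runs along (−sin 55°, cos 55°); with |RM| = 30.2, M = (32.31, 35.88). Then |BM| = |M − B| = 48.28.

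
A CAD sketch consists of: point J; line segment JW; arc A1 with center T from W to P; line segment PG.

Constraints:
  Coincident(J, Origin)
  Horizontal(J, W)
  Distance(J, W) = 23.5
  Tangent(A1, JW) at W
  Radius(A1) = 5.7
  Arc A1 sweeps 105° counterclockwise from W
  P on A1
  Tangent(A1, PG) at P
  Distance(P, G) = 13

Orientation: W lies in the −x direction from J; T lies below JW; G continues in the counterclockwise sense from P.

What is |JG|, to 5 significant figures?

32.355

J is at the origin; JW is horizontal with |JW| = 23.5 and W on the −x side, so W = (-23.500, 0.0000). A1 meets JW tangentially, so TW is at right angles to JW, so T = W + (0, -5.7) = (-23.500, -5.7000). On A1, W sits at bearing 90° from T; a 105° counterclockwise sweep puts P at bearing 195°, so P = T + 5.7·(cos 195°, sin 195°) = (-29.006, -7.1753). Since A1 is tangent to PG there, TP ⟂ PG, so PG runs along (−sin 195°, cos 195°); with |PG| = 13.0, G = (-25.641, -19.732). Then |JG| = |G − J| = 32.355.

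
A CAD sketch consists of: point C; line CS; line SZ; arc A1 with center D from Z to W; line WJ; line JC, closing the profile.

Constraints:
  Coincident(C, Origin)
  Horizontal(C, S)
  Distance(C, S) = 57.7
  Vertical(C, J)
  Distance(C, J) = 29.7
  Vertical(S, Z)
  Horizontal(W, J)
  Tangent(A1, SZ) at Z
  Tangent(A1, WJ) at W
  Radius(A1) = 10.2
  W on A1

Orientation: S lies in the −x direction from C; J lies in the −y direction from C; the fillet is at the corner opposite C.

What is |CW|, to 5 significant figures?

56.021

C is at the origin; CS is horizontal with |CS| = 57.7 and S on the −x side, so S = (-57.700, 0.0000). CJ is vertical with |CJ| = 29.7 and J on the −y side, so J = (0.0000, -29.700). The virtual corner opposite C is at (-57.700, -29.700). Tangency of A1 to SZ means the radius DZ is perpendicular to SZ and the tangent condition forces DW to be normal to WJ, with radius 10.2, so the center D sits 10.2 in from both sides at D = (-47.500, -19.500). That places the tangent points at Z = (-57.700, -19.500) on SZ and W = (-47.500, -29.700) on WJ. Then |CW| = |W − C| = 56.021.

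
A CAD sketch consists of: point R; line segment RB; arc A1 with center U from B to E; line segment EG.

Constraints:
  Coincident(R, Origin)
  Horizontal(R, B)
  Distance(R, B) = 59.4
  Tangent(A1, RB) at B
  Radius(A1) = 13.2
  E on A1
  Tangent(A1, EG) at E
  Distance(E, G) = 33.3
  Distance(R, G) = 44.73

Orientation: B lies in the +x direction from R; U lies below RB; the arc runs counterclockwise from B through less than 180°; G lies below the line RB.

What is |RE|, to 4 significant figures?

48.82

R is at the origin; RB is horizontal with |RB| = 59.4 and B on the +x side, so B = (59.40, 0.000). Since A1 is tangent to RB there, UB ⟂ RB, so U = B + (0, -13.2) = (59.40, -13.20). Since UE ⟂ EG (tangency), |UG| = √(13.2² + 33.3²) = 35.82 regardless of where E sits on A1. So G lies on both circle(R, 44.73) and circle(U, 35.82); the below-RB intersection is G = (29.79, -33.36). E is the foot of the tangent from G: E = (48.47, -5.796).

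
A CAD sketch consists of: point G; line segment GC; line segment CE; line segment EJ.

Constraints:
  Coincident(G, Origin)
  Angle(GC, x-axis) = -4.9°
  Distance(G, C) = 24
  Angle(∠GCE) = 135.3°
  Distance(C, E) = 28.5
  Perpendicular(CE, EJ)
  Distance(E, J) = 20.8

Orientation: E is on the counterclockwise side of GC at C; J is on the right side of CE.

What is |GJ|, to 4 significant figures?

59.12

∠GCE = 135.3°, so CE runs at -4.9° + (180° − 135.3°) = 39.80° from the x-axis; with |CE| = 28.5, E = C + 28.5·(cos 39.80°, sin 39.80°) = (45.81, 16.19). CE is perpendicular to EJ; with |EJ| = 20.8 on the right of CE, J = E + 20.8·(0.6401, -0.7683) = (59.12, 0.2128). Then |GJ| = |J − G| = 59.12.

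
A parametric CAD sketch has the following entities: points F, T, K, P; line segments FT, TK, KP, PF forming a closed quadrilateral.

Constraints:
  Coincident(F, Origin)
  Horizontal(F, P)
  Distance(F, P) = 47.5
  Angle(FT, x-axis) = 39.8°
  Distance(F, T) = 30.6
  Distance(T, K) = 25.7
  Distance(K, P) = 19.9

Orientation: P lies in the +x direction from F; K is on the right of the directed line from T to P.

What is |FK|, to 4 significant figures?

28.97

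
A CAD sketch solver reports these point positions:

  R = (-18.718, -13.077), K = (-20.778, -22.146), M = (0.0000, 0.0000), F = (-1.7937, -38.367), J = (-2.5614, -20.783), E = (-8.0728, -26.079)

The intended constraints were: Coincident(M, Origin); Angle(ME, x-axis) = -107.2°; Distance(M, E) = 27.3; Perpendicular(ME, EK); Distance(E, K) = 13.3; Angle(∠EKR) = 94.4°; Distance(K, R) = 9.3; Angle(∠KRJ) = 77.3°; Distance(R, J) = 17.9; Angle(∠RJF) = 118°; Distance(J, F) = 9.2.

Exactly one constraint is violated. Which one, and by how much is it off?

Distance(J, F) = 9.2 — off by 8.40.

M = (0.00, 0.00) ✓; ME at -107.2° ✓; |ME| = 27.30 ✓; ∠(ME, EK) = 90.00° ✓; |EK| = 13.30 ✓; ∠EKR = 94.40° ✓; |KR| = 9.300 ✓; ∠KRJ = 77.30° ✓; |RJ| = 17.90 ✓; ∠RJF = 118.0° ✓; |JF| = 17.60 ✗.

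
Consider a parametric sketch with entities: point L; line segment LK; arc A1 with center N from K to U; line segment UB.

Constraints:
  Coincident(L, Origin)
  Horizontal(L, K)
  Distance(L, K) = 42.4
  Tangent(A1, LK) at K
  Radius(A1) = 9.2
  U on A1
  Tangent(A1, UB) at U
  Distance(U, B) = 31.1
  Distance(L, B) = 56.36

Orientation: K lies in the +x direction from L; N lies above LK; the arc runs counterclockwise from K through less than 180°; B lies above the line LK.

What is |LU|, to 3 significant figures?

52.4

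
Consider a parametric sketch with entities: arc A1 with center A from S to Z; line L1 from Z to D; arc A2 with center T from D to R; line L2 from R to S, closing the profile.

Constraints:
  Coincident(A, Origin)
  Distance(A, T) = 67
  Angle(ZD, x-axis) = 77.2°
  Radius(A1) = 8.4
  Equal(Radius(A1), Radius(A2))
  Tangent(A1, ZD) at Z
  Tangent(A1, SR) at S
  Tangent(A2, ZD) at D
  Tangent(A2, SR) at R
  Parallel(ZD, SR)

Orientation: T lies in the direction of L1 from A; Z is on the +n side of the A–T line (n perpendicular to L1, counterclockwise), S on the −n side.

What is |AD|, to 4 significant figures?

67.52

Tangency of A1 to both parallel lines with radius 8.4 puts Z and S at A ± 8.4·n: Z = (-8.191, 1.861), S = (8.191, -1.861). Equal radii place D and R the same way about T: D = T + 8.4·n = (6.652, 67.20), R = T − 8.4·n = (23.04, 63.47). Then |AD| = |D − A| = 67.52.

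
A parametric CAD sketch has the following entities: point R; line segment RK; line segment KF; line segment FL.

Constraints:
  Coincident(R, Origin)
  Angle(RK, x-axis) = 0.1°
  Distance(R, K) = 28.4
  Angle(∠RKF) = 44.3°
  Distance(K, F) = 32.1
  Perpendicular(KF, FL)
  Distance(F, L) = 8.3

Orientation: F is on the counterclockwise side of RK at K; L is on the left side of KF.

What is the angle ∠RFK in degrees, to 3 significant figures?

59.3°

R is at the origin; RK runs at 0.1° with length 28.4, so K = 28.4·(cos 0.1°, sin 0.1°) = (28.4, 0.0496). ∠RKF = 44.3°, so KF runs at 0.1° + (180° − 44.3°) = 136° from the x-axis; with |KF| = 32.1, F = K + 32.1·(cos 136°, sin 136°) = (5.39, 22.4). Then cos ∠RFK = FR·FK / (|FR||FK|), giving 59.3°.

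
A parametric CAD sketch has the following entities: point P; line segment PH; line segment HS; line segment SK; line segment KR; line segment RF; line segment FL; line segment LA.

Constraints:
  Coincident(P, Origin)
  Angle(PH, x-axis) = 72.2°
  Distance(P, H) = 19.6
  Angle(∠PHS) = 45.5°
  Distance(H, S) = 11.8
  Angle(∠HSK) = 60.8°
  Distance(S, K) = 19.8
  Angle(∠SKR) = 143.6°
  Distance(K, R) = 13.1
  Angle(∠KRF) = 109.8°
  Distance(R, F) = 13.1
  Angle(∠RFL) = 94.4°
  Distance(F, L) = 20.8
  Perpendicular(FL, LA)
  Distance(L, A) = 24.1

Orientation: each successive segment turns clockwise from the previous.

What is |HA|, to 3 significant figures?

18.8

∠RFL = 94.4° gives FL at -13.7° from the x-axis; with |FL| = 20.8, L = (5.62, 24.3). The perpendicularity gives LA at right angles to FL, so LA runs at -104°; with |LA| = 24.1, A = (-0.0832, 0.891). Then |HA| = |A − H| = 18.8.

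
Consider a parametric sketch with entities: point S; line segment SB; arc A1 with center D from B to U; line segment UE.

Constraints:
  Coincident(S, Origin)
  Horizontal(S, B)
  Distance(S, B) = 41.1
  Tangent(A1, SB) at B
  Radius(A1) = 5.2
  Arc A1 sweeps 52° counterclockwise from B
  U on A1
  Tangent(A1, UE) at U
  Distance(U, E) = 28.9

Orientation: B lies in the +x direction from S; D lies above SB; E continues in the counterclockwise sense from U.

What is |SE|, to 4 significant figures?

67.69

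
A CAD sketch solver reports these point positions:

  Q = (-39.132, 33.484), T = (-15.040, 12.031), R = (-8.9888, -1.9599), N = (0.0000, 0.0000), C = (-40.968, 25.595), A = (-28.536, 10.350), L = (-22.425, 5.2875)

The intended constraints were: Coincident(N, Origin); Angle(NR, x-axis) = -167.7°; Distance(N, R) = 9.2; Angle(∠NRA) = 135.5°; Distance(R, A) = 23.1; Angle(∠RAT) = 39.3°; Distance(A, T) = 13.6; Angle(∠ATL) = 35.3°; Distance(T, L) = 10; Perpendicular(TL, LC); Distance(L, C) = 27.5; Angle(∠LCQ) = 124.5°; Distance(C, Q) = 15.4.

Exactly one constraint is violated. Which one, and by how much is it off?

Distance(C, Q) = 15.4 — off by 7.30.

N = (0.00, 0.00) ✓; NR at -167.7° ✓; |NR| = 9.200 ✓; ∠NRA = 135.5° ✓; |RA| = 23.10 ✓; ∠RAT = 39.30° ✓; |AT| = 13.60 ✓; ∠ATL = 35.30° ✓; |TL| = 10.00 ✓; ∠(TL, LC) = 90.00° ✓; |LC| = 27.50 ✓; ∠LCQ = 124.5° ✓; |CQ| = 8.100 ✗.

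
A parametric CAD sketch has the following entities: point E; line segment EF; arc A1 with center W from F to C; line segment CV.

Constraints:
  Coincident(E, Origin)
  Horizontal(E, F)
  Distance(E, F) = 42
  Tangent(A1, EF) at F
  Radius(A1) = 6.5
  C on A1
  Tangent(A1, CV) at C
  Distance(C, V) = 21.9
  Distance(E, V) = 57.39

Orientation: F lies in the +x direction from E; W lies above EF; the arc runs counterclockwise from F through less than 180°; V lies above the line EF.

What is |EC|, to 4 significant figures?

48.85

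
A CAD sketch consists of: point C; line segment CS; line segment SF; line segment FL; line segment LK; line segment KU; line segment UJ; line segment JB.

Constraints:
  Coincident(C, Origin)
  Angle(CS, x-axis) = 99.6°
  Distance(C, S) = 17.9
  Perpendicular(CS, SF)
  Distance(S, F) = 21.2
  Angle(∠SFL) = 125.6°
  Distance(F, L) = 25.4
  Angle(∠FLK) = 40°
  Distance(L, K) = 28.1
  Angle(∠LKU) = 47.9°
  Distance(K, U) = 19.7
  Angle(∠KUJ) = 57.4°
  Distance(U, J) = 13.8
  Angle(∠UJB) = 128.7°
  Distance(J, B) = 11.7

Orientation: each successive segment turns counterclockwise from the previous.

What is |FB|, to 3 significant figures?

24.5

C is at the origin; CS runs at 99.6° with length 17.9, so S = (-2.99, 17.6). CS is perpendicular to SF, so SF runs at -170°; with |SF| = 21.2, F = (-23.9, 14.1). ∠SFL = 125.6° gives FL at -116° from the x-axis; with |FL| = 25.4, L = (-35.0, -8.72). ∠FLK = 40.0° gives LK at 24.0° from the x-axis; with |LK| = 28.1, K = (-9.35, 2.71). ∠LKU = 47.9° gives KU at 156° from the x-axis; with |KU| = 19.7, U = (-27.4, 10.7). ∠KUJ = 57.4° gives UJ at -81.3° from the x-axis; with |UJ| = 13.8, J = (-25.3, -2.95). ∠UJB = 128.7° gives JB at -30.0° from the x-axis; with |JB| = 11.7, B = (-15.1, -8.80). Then |FB| = |B − F| = 24.5.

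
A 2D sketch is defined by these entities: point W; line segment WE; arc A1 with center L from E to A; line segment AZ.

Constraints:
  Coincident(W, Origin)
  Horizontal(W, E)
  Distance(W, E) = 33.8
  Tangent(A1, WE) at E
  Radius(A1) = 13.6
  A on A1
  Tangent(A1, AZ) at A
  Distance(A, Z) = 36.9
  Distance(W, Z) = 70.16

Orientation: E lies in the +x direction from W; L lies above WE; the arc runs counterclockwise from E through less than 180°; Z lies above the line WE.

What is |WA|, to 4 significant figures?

49.07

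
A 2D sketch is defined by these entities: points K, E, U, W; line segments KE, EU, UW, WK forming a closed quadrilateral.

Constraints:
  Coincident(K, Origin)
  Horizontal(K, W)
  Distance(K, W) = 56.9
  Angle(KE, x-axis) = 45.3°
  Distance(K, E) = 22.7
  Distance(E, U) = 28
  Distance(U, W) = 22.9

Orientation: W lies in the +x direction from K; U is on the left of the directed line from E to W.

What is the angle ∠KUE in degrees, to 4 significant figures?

17.74°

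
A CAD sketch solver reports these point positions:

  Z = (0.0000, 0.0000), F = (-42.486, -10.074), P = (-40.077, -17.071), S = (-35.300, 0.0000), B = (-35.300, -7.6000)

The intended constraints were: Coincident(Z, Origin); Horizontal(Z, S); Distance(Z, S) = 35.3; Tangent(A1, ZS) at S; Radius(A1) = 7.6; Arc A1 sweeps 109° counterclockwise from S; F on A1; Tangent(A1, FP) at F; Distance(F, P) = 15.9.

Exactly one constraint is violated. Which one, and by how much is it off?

Distance(F, P) = 15.9 — off by 8.50.

Z = (0.00, 0.00) ✓; Z.y = 0.00, S.y = 0.00 ✓; |ZS| = 35.30 ✓; ∠(BS, SZ) = 90.00° ✓; |BS| = 7.600 ✓; bearing(B→F) − bearing(B→S) = 109.0° ✓; |BF| = 7.600 ✓; ∠(BF, FP) = 90.00° ✓; |FP| = 7.400 ✗.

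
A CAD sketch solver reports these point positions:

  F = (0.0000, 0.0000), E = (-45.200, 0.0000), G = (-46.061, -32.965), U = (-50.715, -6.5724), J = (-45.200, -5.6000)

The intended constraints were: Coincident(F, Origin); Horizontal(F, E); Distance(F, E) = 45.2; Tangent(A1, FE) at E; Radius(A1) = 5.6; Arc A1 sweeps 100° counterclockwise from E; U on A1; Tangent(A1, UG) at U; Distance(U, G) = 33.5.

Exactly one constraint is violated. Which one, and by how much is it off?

Distance(U, G) = 33.5 — off by 6.70.

F = (0.00, 0.00) ✓; F.y = 0.00, E.y = 0.00 ✓; |FE| = 45.20 ✓; ∠(JE, EF) = 90.00° ✓; |JE| = 5.600 ✓; bearing(J→U) − bearing(J→E) = 100.0° ✓; |JU| = 5.600 ✓; ∠(JU, UG) = 90.00° ✓; |UG| = 26.80 ✗.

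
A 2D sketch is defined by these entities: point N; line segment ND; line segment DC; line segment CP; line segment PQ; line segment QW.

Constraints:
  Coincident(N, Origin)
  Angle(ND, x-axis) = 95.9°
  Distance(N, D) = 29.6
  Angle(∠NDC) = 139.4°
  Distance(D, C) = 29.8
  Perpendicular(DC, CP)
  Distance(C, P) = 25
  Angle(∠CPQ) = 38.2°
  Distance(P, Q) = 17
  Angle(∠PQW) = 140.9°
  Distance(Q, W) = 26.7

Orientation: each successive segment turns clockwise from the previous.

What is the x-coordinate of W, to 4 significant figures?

-4.203

N is at the origin; ND runs at 95.9° with length 29.6, so D = (-3.043, 29.44). ∠NDC = 139.4° gives DC at 55.30° from the x-axis; with |DC| = 29.8, C = (13.92, 53.94). DC is perpendicular to CP, so CP runs at -34.70°; with |CP| = 25.0, P = (34.48, 39.71). ∠CPQ = 38.2° gives PQ at -176.5° from the x-axis; with |PQ| = 17.0, Q = (17.51, 38.67). ∠PQW = 140.9° gives QW at 144.4° from the x-axis; with |QW| = 26.7, W = (-4.203, 54.22). So W.x = -4.203.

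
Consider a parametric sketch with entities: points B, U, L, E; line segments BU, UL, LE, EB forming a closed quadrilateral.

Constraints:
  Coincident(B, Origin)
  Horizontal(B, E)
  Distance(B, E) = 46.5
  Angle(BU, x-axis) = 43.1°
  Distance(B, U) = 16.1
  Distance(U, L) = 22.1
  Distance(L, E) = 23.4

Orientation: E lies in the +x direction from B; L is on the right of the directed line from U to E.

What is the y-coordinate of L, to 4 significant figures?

-7.232

B is at the origin; B and E share the same y with |BE| = 46.5 and E in +x, so E = (46.5, 0). BU runs at 43.1° with |BU| = 16.1, so U = (11.76, 11.00). L is determined by |UL| = 22.1 and |LE| = 23.4 together: it lies at the intersection of circle(U, 22.1) and circle(E, 23.4). With |UE| = 36.44, the foot of the radical line on UE is 17.41 from U and the perpendicular offset is √(22.1² − 17.41²) = 13.61. Taking the right-of-UE solution: L = (24.25, -7.232).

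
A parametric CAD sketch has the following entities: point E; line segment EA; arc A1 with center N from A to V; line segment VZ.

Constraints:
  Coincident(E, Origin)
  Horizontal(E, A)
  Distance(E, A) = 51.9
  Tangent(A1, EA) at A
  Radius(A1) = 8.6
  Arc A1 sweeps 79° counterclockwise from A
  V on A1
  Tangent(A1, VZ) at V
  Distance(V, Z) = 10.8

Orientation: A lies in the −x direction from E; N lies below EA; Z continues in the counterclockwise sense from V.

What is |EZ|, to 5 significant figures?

64.827

E is at the origin; EA is horizontal with |EA| = 51.9 and A on the −x side, so A = (-51.900, 0.0000). Tangency of A1 to EA means the radius NA is perpendicular to EA, so N = A + (0, -8.6) = (-51.900, -8.6000). On A1, A sits at bearing 90° from N; a 79° counterclockwise sweep puts V at bearing 169°, so V = N + 8.6·(cos 169°, sin 169°) = (-60.342, -6.9590). The tangent condition forces NV to be normal to VZ, so VZ runs along (−sin 169°, cos 169°); with |VZ| = 10.8, Z = (-62.403, -17.561). Then |EZ| = |Z − E| = 64.827.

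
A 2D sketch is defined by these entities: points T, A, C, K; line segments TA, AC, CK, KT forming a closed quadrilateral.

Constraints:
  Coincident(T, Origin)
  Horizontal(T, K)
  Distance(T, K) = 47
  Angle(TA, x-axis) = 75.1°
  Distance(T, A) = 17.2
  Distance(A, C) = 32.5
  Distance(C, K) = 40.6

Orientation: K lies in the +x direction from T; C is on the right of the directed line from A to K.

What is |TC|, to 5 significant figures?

18.150

T is at the origin; TK is horizontal with |TK| = 47.0 and K in +x, so K = (47.0, 0). TA runs at 75.1° with |TA| = 17.2, so A = (4.4227, 16.622). C is determined by |AC| = 32.5 and |CK| = 40.6 together: it lies at the intersection of circle(A, 32.5) and circle(K, 40.6). With |AK| = 45.707, the foot of the radical line on AK is 16.376 from A and the perpendicular offset is √(32.5² − 16.376²) = 28.073. Taking the right-of-AK solution: C = (9.4687, -15.484).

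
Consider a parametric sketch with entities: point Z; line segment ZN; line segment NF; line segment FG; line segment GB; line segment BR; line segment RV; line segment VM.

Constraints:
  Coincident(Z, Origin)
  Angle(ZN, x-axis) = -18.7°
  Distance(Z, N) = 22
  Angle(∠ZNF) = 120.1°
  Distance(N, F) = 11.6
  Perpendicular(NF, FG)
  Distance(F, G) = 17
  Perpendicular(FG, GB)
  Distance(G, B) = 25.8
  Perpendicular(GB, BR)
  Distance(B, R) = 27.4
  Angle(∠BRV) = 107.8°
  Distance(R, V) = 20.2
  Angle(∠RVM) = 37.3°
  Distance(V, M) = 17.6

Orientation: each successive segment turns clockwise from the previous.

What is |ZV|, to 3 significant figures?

39.1

The perpendicularity gives BR at right angles to GB, so BR runs at 11.4°; with |BR| = 27.4, R = (28.2, 8.92). ∠BRV = 107.8° gives RV at -60.8° from the x-axis; with |RV| = 20.2, V = (38.1, -8.71). Then |ZV| = |V − Z| = 39.1.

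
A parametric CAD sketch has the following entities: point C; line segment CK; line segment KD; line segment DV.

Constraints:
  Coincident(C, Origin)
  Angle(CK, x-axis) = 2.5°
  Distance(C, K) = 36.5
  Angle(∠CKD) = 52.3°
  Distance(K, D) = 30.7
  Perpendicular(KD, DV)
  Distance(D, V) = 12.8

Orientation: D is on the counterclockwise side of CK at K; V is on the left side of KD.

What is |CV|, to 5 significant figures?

18.132

C is at the origin; CK runs at 2.5° with length 36.5, so K = 36.5·(cos 2.5°, sin 2.5°) = (36.465, 1.5921). ∠CKD = 52.3°, so KD runs at 2.5° + (180° − 52.3°) = 130.20° from the x-axis; with |KD| = 30.7, D = K + 30.7·(cos 130.20°, sin 130.20°) = (16.650, 25.041). The perpendicularity gives DV at right angles to KD; with |DV| = 12.8 on the left of KD, V = D + 12.8·(-0.76380, -0.64546) = (6.8731, 16.779). Then |CV| = |V − C| = 18.132.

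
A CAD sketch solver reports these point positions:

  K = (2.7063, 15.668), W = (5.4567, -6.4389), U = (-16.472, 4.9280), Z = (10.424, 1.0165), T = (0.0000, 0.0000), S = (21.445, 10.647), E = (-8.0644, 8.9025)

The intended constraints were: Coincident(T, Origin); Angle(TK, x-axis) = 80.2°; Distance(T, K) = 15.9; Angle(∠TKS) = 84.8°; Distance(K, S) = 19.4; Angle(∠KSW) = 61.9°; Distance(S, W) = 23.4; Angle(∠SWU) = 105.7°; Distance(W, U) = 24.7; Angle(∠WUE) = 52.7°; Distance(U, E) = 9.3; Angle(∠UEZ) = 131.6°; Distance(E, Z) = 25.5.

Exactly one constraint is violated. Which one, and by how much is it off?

Distance(E, Z) = 25.5 — off by 5.40.

T = (0.00, 0.00) ✓; TK at 80.20° ✓; |TK| = 15.90 ✓; ∠TKS = 84.80° ✓; |KS| = 19.40 ✓; ∠KSW = 61.90° ✓; |SW| = 23.40 ✓; ∠SWU = 105.7° ✓; |WU| = 24.70 ✓; ∠WUE = 52.70° ✓; |UE| = 9.300 ✓; ∠UEZ = 131.6° ✓; |EZ| = 20.10 ✗.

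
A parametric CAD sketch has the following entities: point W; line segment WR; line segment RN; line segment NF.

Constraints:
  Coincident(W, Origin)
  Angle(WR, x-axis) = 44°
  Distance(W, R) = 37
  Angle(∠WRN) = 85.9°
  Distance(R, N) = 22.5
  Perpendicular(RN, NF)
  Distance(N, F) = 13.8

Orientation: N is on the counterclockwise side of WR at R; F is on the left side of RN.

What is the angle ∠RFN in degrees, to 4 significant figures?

58.48°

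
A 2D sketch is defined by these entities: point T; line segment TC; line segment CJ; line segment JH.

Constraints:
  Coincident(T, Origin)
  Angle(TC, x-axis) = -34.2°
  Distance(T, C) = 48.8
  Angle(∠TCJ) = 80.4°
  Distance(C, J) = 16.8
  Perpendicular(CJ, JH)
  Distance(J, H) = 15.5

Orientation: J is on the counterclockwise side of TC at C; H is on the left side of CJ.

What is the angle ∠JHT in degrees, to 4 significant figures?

165.1°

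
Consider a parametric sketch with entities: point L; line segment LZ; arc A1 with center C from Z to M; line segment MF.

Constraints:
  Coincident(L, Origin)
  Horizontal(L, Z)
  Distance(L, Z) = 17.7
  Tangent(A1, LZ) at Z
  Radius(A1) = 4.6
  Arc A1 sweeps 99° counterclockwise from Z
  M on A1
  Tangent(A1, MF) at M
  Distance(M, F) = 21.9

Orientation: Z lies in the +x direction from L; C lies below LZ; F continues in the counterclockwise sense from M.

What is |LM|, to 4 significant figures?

14.19

L is at the origin; L and Z share the same y with |LZ| = 17.7 and Z on the +x side, so Z = (17.70, 0.000). The tangent condition forces CZ to be normal to LZ, so C = Z + (0, -4.6) = (17.70, -4.600). On A1, Z sits at bearing 90° from C; a 99° counterclockwise sweep puts M at bearing 189°, so M = C + 4.6·(cos 189°, sin 189°) = (13.16, -5.320). Then |LM| = |M − L| = 14.19.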